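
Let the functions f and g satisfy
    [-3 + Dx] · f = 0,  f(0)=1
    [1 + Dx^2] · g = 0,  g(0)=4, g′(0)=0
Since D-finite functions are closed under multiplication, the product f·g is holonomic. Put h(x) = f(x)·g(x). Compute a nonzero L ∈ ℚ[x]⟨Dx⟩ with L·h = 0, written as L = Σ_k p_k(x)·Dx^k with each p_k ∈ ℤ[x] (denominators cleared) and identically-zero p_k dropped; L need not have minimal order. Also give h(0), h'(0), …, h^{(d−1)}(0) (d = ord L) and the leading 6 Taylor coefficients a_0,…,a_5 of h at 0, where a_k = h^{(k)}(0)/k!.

L = 10 - 6·Dx + Dx^2  (order 2).
h: a_k = 4, 12, 16, 12, 14/3, -2/5, …
ICs: h(0) = 4, h′(0) = 12.

f: a_k = 1, 3, 9/2, 9/2, 27/8, 81/40, …
g: a_k = 4, 0, -2, 0, 1/6, 0, …
h₀=f·g: eliminate ⇒ L₀, order ≤ 1·2.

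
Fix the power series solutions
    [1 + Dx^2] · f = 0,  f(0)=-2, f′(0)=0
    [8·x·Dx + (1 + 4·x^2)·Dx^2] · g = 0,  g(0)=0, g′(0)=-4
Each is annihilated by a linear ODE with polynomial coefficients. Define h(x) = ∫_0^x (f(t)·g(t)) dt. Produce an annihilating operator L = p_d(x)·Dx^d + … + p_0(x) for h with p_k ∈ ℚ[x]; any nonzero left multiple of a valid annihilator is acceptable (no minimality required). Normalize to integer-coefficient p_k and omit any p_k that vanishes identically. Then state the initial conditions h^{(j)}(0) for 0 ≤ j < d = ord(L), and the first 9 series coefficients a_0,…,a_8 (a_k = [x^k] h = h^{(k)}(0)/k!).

f: a_k = -2, 0, 1, 0, -1/12, 0, 1/360, 0, -1/20160, …
g: a_k = 0, -4, 0, 16/3, 0, -64/5, 0, 256/7, 0, …
Product ⇒ symmetric product L₀, ord ≤ 4.
Integrate: L := L₀·Dx.
L = (85 + 944·x^2 + 416·x^4 + 256·x^6 + 256·x^8)·Dx + (144·x + 704·x^3 + 768·x^5 + 1024·x^7)·Dx^2 + (90 + 992·x^2 + 576·x^4 + 512·x^6 + 512·x^8)·Dx^3 + (144·x + 704·x^3 + 768·x^5 + 1024·x^7)·Dx^4 + (5 + 48·x^2 + 160·x^4 + 256·x^6 + 256·x^8)·Dx^5  (order 5).
h: a_k = 0, 0, 4, 0, -11/3, 0, 469/90, 0, -54431/5040, …
ICs: h(0) = 0, h′(0) = 0, h′′(0) = 8, h′′′(0) = 0, h′′′′(0) = -88.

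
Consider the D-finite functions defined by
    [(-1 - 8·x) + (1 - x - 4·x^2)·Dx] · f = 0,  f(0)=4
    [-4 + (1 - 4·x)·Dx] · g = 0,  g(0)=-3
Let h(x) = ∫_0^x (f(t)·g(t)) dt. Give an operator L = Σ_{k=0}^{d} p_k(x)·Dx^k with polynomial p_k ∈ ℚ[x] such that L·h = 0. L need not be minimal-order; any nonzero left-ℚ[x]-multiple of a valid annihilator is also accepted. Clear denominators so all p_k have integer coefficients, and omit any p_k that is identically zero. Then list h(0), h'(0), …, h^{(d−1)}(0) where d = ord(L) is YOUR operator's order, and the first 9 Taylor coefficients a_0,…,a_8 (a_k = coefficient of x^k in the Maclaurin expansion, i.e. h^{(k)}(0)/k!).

f: a_k = 4, 4, 20, 36, 116, 260, 724, 1764, 4660, …
g: a_k = -3, -12, -48, -192, -768, -3072, -12288, -49152, -196608, …
Product ⇒ symmetric product L₀, ord ≤ 1.
∫: right-multiply L₀ by Dx.
L = (-5 + 48·x^2)·Dx + (1 - 5·x + 16·x^3)·Dx^2  (order 2).
h: a_k = 0, -12, -30, -100, -327, -1116, -3850, -94572/7, -95895/2, …
ICs: h(0) = 0, h′(0) = -12.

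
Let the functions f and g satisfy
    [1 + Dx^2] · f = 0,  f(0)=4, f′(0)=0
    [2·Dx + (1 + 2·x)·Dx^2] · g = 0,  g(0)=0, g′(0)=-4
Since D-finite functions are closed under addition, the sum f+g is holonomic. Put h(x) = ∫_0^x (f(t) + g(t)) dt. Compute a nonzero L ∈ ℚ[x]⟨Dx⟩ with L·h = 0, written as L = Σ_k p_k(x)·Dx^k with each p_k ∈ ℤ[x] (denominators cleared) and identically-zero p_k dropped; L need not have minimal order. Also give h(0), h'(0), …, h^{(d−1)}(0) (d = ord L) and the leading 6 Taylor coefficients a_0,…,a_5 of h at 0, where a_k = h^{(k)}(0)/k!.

f: a_k = 4, 0, -2, 0, 1/6, 0, …
g: a_k = 0, -4, 4, -16/3, 8, -64/5, …
Sum ⇒ L₀ = lclm(L_f,L_g) in ℚ(x)⟨Dx⟩.
h=∫h₀ ⇒ L = L₀·Dx.
L = (50 + 8·x + 8·x^2)·Dx^2 + (9 + 22·x + 12·x^2 + 8·x^3)·Dx^3 + (50 + 8·x + 8·x^2)·Dx^4 + (9 + 22·x + 12·x^2 + 8·x^3)·Dx^5  (order 5).
h: a_k = 0, 4, -2, 2/3, -4/3, 49/30, …
ICs: h(0) = 0, h′(0) = 4, h′′(0) = -4, h′′′(0) = 4, h′′′′(0) = -32.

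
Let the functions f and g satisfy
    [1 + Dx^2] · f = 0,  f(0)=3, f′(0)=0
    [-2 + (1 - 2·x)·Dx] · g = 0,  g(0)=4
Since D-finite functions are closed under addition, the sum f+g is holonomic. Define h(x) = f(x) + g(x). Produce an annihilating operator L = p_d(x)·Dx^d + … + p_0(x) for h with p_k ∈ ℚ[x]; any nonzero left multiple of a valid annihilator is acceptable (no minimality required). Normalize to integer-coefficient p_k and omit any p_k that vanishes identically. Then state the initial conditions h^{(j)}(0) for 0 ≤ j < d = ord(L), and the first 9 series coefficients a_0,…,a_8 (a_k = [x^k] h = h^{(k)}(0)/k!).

f: a_k = 3, 0, -3/2, 0, 1/8, 0, -1/240, 0, 1/13440, …
g: a_k = 4, 8, 16, 32, 64, 128, 256, 512, 1024, …
L₀ := lclm(L_f,L_g); ord L₀ ≤ 2+1.
L = (-50 + 8·x - 8·x^2) + (9 - 22·x + 12·x^2 - 8·x^3)·Dx + (-50 + 8·x - 8·x^2)·Dx^2 + (9 - 22·x + 12·x^2 - 8·x^3)·Dx^3  (order 3).
h: a_k = 7, 8, 29/2, 32, 513/8, 128, 61439/240, 512, 13762561/13440, …
ICs: h(0) = 7, h′(0) = 8, h′′(0) = 29.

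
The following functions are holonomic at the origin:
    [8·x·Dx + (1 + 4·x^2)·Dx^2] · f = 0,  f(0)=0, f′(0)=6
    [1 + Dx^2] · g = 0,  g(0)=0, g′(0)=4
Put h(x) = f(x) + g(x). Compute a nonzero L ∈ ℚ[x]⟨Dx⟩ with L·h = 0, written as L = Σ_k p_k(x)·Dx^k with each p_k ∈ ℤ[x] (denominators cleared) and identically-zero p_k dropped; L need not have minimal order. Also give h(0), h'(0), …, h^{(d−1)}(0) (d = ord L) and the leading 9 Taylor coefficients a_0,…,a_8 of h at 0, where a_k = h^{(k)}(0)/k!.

L = (-376·x + 1600·x^3 + 128·x^5)·Dx + (-7 + 76·x^2 + 432·x^4 + 64·x^6)·Dx^2 + (-376·x + 1600·x^3 + 128·x^5)·Dx^3 + (-7 + 76·x^2 + 432·x^4 + 64·x^6)·Dx^4  (order 4).
h: a_k = 0, 10, 0, -26/3, 0, 577/30, 0, -69121/1260, 0, …
ICs: h(0) = 0, h′(0) = 10, h′′(0) = 0, h′′′(0) = -52.

f: a_k = 0, 6, 0, -8, 0, 96/5, 0, -384/7, 0, …
g: a_k = 0, 4, 0, -2/3, 0, 1/30, 0, -1/1260, 0, …
Sum ⇒ L₀ = lclm(L_f,L_g) in ℚ(x)⟨Dx⟩.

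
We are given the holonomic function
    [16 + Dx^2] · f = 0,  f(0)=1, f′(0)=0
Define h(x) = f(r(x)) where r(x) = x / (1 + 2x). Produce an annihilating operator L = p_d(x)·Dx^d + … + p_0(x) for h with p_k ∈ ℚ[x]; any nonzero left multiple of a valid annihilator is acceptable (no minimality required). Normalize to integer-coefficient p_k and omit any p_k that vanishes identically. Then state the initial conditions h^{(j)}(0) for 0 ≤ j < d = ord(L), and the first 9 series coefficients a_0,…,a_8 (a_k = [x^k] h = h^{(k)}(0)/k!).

f: a_k = 1, 0, -8, 0, 32/3, 0, -256/45, 0, 512/315, …
h₀=f(r): pull back L_f along r ⇒ L₀.
L = 16 + (4 + 24·x + 48·x^2 + 32·x^3)·Dx + (1 + 8·x + 24·x^2 + 32·x^3 + 16·x^4)·Dx^2  (order 2).
h: a_k = 1, 0, -8, 32, -256/3, 512/3, -9856/45, -512/5, 602624/315, …
ICs: h(0) = 1, h′(0) = 0.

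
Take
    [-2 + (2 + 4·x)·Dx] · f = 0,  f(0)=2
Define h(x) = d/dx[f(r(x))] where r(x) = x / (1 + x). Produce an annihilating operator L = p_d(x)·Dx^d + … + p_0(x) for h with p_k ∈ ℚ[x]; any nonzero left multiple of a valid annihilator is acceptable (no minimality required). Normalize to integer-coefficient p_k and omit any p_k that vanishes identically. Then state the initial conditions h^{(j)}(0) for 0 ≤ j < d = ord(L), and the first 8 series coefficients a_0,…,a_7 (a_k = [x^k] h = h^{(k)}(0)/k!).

f: a_k = 2, 2, -1, 1, -5/4, 7/4, -21/8, 33/8, …
Substitute x→r, Dx→(1/r')Dx; clear ⇒ L₀.
Derive L from L₀ (diff closure).
L = (-3 - 6·x) + (-1 - 4·x - 3·x^2)·Dx  (order 1).
h: a_k = 2, -6, 15, -37, 375/4, -981/4, 5271/8, -14445/8, …
ICs: h(0) = 2.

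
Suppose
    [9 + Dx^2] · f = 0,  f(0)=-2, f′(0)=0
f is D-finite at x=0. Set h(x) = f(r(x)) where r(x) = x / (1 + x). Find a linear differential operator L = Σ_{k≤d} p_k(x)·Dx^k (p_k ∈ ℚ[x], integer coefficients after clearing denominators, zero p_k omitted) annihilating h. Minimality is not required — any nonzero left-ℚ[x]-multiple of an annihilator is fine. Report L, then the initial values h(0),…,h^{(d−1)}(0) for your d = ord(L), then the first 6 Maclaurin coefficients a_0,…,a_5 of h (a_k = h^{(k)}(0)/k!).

L = 9 + (2 + 6·x + 6·x^2 + 2·x^3)·Dx + (1 + 4·x + 6·x^2 + 4·x^3 + x^4)·Dx^2  (order 2).
h: a_k = -2, 0, 9, -18, 81/4, -9, …
ICs: h(0) = -2, h′(0) = 0.

f: a_k = -2, 0, 9, 0, -27/4, 0, …
f∘r: x↦r, Dx↦Dx/r' in L_f ⇒ L₀.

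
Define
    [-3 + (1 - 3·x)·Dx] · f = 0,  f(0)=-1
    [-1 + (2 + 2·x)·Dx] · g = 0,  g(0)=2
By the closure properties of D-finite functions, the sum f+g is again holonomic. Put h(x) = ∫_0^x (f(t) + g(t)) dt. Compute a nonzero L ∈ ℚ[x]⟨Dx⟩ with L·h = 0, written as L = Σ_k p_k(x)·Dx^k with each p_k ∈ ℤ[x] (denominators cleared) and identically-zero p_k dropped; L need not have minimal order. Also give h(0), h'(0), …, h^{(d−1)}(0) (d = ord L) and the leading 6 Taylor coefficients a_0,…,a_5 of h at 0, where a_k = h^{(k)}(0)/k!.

L = (-39 - 27·x)·Dx + (73 + 138·x + 81·x^2)·Dx^2 + (-10 + 2·x + 66·x^2 + 54·x^3)·Dx^3  (order 3).
h: a_k = 0, 1, -1, -37/12, -215/32, -5189/320, …
ICs: h(0) = 0, h′(0) = 1, h′′(0) = -2.

f: a_k = -1, -3, -9, -27, -81, -243, …
g: a_k = 2, 1, -1/4, 1/8, -5/64, 7/128, …
Sum ⇒ L₀ = lclm(L_f,L_g) in ℚ(x)⟨Dx⟩.
Integrate: L := L₀·Dx.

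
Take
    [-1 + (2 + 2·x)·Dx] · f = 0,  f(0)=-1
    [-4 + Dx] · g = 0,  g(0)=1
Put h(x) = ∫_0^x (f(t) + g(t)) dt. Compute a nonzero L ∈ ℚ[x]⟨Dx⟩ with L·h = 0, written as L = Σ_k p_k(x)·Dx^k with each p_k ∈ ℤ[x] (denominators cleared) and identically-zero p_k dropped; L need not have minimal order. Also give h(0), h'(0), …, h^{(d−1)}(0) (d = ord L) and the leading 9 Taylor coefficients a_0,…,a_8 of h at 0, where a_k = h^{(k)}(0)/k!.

f: a_k = -1, -1/2, 1/8, -1/16, 5/128, -7/256, 21/1024, -33/2048, 429/32768, …
g: a_k = 1, 4, 8, 32/3, 32/3, 128/15, 256/45, 1024/315, 512/315, …
f+g: L₀ = lclm(L_f,L_g), ord ≤ 1+1.
h=∫h₀ ⇒ L = L₀·Dx.
L = (36 + 32·x)·Dx + (-65 - 128·x - 64·x^2)·Dx^2 + (14 + 30·x + 16·x^2)·Dx^3  (order 3).
h: a_k = 0, 0, 7/4, 65/24, 509/192, 4111/1920, 32663/23040, 263089/322560, 2086757/5160960, …
ICs: h(0) = 0, h′(0) = 0, h′′(0) = 7/2.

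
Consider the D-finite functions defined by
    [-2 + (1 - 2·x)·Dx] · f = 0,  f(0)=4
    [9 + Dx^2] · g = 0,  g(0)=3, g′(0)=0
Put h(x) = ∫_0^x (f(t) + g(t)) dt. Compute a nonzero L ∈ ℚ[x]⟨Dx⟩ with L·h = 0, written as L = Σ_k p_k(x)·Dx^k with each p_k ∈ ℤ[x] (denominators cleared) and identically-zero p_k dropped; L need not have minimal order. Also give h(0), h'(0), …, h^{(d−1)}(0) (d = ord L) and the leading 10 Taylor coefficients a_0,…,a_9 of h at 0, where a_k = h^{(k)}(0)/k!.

L = (594 - 648·x + 648·x^2)·Dx + (-153 + 630·x - 972·x^2 + 648·x^3)·Dx^2 + (66 - 72·x + 72·x^2)·Dx^3 + (-17 + 70·x - 108·x^2 + 72·x^3)·Dx^4  (order 4).
h: a_k = 0, 7, 4, 5/6, 8, 593/40, 64/3, 2891/80, 64, 4589707/40320, …
ICs: h(0) = 0, h′(0) = 7, h′′(0) = 8, h′′′(0) = 5.

f: a_k = 4, 8, 16, 32, 64, 128, 256, 512, 1024, 2048, …
g: a_k = 3, 0, -27/2, 0, 81/8, 0, -243/80, 0, 2187/4480, 0, …
h₀=f+g: left-lcm gives L₀, ord ≤ 3.
∫: right-multiply L₀ by Dx.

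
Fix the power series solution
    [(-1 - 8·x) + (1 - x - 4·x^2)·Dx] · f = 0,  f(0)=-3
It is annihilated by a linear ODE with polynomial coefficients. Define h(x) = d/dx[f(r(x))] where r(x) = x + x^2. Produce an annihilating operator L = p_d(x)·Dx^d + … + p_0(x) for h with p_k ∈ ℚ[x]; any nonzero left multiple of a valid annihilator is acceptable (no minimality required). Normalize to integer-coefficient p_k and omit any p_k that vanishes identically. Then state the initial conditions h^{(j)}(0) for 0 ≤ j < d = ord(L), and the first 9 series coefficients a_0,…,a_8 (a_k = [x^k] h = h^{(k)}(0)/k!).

f: a_k = -3, -3, -15, -27, -87, -195, -543, -1323, -3495, …
Substitute x→r, Dx→(1/r')Dx; clear ⇒ L₀.
Derive L from L₀ (diff closure).
L = (12 + 78·x + 246·x^2 + 656·x^3 + 1128·x^4 + 960·x^5 + 320·x^6) + (-1 - 9·x - 9·x^2 + 66·x^3 + 220·x^4 + 312·x^5 + 224·x^6 + 64·x^7)·Dx  (order 1).
h: a_k = -3, -36, -171, -732, -3120, -12402, -48153, -183504, -687285, …
ICs: h(0) = -3.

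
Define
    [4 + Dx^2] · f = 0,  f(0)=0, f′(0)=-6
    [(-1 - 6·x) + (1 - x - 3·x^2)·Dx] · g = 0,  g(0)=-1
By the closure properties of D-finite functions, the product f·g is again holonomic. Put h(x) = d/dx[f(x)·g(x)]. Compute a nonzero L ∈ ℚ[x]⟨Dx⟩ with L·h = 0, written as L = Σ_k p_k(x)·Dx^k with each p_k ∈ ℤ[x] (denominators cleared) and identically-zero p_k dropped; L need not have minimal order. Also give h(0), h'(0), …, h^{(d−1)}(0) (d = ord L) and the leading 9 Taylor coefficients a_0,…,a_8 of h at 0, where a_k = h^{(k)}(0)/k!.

f: a_k = 0, -6, 0, 4, 0, -4/5, 0, 8/105, 0, …
g: a_k = -1, -1, -4, -7, -19, -40, -97, -217, -508, …
f·g: L₀ = L_f ⊗_s L_g, ord ≤ 2·1.
h₀' ⇒ L via d/dx closure of L₀.
L = (10 - 16·x - 40·x^2 + 48·x^3 + 72·x^4) + (5 + 34·x + 36·x^2 + 72·x^3)·Dx + (-1 - x - x^2 + 12·x^3 + 18·x^4)·Dx^2  (order 2).
h: a_k = 6, 12, 60, 152, 494, 6384/5, 53458/15, 192784/21, 505556/21, …
ICs: h(0) = 6, h′(0) = 12.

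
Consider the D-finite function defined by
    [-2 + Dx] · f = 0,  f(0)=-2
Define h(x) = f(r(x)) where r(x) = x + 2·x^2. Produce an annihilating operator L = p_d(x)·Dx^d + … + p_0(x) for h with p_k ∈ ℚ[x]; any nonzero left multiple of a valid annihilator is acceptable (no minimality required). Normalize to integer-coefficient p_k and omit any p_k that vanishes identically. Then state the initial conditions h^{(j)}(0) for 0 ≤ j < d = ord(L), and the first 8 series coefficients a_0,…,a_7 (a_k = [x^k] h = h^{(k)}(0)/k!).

f: a_k = -2, -4, -4, -8/3, -4/3, -8/15, -8/45, -16/315, …
h₀=f(r): pull back L_f along r ⇒ L₀.
L = (-2 - 8·x) + Dx  (order 1).
h: a_k = -2, -4, -12, -56/3, -100/3, -216/5, -2648/45, -20848/315, …
ICs: h(0) = -2.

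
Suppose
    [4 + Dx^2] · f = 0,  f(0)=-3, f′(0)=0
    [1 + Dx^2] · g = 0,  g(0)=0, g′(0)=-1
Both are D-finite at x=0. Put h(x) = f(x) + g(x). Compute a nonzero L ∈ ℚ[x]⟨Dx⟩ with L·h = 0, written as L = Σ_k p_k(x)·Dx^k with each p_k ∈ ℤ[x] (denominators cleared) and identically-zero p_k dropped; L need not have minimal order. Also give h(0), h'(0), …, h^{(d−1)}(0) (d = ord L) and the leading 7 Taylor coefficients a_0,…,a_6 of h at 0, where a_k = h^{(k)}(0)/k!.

L = 4 + 5·Dx^2 + Dx^4  (order 4).
h: a_k = -3, -1, 6, 1/6, -2, -1/120, 4/15, …
ICs: h(0) = -3, h′(0) = -1, h′′(0) = 12, h′′′(0) = 1.

f: a_k = -3, 0, 6, 0, -2, 0, 4/15, …
g: a_k = 0, -1, 0, 1/6, 0, -1/120, 0, …
Weyl lclm of L_f,L_g ⇒ L₀ (ord ≤ 4).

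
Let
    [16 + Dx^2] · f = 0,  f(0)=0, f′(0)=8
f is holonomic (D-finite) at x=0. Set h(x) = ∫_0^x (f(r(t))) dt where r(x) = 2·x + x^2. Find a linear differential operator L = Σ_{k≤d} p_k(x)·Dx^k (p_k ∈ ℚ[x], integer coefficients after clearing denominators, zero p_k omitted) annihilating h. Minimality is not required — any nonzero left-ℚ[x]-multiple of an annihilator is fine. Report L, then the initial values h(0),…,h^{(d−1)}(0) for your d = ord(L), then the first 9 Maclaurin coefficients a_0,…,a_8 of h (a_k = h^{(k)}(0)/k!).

L = (64 + 192·x + 192·x^2 + 64·x^3)·Dx - Dx^2 + (1 + x)·Dx^3  (order 3).
h: a_k = 0, 0, 8, 8/3, -128/3, -256/5, 3136/45, 192, 20992/315, …
ICs: h(0) = 0, h′(0) = 0, h′′(0) = 16.

f: a_k = 0, 8, 0, -64/3, 0, 256/15, 0, -2048/315, 0, …
Substitute x→r, Dx→(1/r')Dx; clear ⇒ L₀.
Integrate: L := L₀·Dx.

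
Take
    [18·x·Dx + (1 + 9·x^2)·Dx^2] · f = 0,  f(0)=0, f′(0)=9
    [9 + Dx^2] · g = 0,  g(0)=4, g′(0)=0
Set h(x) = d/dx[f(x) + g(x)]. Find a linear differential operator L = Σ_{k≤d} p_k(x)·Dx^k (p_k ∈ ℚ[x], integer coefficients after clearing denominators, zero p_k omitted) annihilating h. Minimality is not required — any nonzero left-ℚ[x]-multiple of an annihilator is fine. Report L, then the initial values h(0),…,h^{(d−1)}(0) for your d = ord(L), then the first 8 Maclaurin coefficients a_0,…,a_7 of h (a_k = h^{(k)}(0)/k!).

f: a_k = 0, 9, 0, -27, 0, 729/5, 0, -6561/7, …
g: a_k = 4, 0, -18, 0, 27/2, 0, -81/20, 0, …
Sum ⇒ L₀ = lclm(L_f,L_g) in ℚ(x)⟨Dx⟩.
Derive L from L₀ (diff closure).
L = (-1782·x + 20412·x^3 + 13122·x^5) + (-9 + 567·x^2 + 6561·x^4 + 6561·x^6)·Dx + (-198·x + 2268·x^3 + 1458·x^5)·Dx^2 + (-1 + 63·x^2 + 729·x^4 + 729·x^6)·Dx^3  (order 3).
h: a_k = 9, -36, -81, 54, 729, -243/10, -6561, 729/140, …
ICs: h(0) = 9, h′(0) = -36, h′′(0) = -162.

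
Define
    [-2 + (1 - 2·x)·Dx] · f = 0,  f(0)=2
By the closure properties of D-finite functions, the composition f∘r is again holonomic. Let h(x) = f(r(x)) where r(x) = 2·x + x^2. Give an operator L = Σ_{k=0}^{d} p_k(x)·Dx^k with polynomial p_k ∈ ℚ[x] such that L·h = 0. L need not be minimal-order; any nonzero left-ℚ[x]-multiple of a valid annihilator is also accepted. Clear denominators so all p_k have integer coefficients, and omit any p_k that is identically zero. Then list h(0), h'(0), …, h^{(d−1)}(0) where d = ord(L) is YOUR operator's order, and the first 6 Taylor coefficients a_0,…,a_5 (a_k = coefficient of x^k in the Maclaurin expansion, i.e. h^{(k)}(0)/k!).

L = (4 + 4·x) + (-1 + 4·x + 2·x^2)·Dx  (order 1).
h: a_k = 2, 8, 36, 160, 712, 3168, …
ICs: h(0) = 2.

f: a_k = 2, 4, 8, 16, 32, 64, …
L₀ from L_f via x↦r, Dx↦r'^{-1}Dx.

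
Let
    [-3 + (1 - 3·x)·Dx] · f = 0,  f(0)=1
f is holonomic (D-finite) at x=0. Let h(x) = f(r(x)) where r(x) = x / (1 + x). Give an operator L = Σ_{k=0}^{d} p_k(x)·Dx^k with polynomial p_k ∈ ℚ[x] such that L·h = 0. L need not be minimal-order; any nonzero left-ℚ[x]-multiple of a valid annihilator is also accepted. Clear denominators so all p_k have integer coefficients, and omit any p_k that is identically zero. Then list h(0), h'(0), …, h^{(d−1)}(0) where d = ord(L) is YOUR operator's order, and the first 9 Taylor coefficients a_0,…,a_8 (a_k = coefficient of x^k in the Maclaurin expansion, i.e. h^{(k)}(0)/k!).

L = 3 + (-1 + x + 2·x^2)·Dx  (order 1).
h: a_k = 1, 3, 6, 12, 24, 48, 96, 192, 384, …
ICs: h(0) = 1.

f: a_k = 1, 3, 9, 27, 81, 243, 729, 2187, 6561, …
L₀ from L_f via x↦r, Dx↦r'^{-1}Dx.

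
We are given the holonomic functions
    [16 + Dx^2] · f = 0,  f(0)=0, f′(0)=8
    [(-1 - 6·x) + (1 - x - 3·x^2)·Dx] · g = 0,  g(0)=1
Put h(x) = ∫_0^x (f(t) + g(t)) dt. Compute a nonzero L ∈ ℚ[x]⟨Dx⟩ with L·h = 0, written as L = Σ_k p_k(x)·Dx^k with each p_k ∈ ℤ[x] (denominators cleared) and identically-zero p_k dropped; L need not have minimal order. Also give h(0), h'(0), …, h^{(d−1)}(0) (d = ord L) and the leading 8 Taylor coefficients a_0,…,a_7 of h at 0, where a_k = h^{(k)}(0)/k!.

f: a_k = 0, 8, 0, -64/3, 0, 256/15, 0, -2048/315, …
g: a_k = 1, 1, 4, 7, 19, 40, 97, 217, …
h₀=f+g: left-lcm gives L₀, ord ≤ 3.
Integrate: L := L₀·Dx.
L = (-464 - 2816·x - 416·x^2 - 2112·x^3 - 5760·x^4 - 6912·x^5)·Dx + (192 - 304·x - 672·x^2 + 1312·x^3 + 1008·x^4 - 3456·x^5 - 3456·x^6)·Dx^2 + (-29 - 176·x - 26·x^2 - 132·x^3 - 360·x^4 - 432·x^5)·Dx^3 + (12 - 19·x - 42·x^2 + 82·x^3 + 63·x^4 - 216·x^5 - 216·x^6)·Dx^4  (order 4).
h: a_k = 0, 1, 9/2, 4/3, -43/12, 19/5, 428/45, 97/7, …
ICs: h(0) = 0, h′(0) = 1, h′′(0) = 9, h′′′(0) = 8.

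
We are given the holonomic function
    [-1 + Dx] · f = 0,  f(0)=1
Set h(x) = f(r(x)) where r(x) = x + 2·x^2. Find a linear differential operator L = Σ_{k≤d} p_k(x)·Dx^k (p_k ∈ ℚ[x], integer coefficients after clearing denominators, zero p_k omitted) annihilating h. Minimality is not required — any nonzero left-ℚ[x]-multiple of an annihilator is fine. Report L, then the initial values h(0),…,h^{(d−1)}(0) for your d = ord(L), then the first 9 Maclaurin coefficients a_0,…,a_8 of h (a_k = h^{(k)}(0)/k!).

L = (-1 - 4·x) + Dx  (order 1).
h: a_k = 1, 1, 5/2, 13/6, 73/24, 281/120, 1741/720, 1697/1008, 57233/40320, …
ICs: h(0) = 1.

f: a_k = 1, 1, 1/2, 1/6, 1/24, 1/120, 1/720, 1/5040, 1/40320, …
Substitute x→r, Dx→(1/r')Dx; clear ⇒ L₀.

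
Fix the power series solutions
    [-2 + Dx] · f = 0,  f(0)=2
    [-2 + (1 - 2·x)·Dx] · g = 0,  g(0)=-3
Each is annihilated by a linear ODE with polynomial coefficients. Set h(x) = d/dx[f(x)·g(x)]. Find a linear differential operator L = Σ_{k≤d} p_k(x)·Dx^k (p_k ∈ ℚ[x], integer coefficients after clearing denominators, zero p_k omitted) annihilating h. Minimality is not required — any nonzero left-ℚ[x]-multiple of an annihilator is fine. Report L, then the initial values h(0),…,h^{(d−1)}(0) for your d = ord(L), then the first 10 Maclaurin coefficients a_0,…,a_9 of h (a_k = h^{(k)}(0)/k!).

L = (5 - 8·x + 4·x^2) + (-1 + 3·x - 2·x^2)·Dx  (order 1).
h: a_k = -24, -120, -384, -1040, -2608, -31312/5, -43840/3, -3507232/105, -1578256/21, -157825616/945, …
ICs: h(0) = -24.

f: a_k = 2, 4, 4, 8/3, 4/3, 8/15, 8/45, 16/315, 4/315, 8/2835, …
g: a_k = -3, -6, -12, -24, -48, -96, -192, -384, -768, -1536, …
h₀=f·g: eliminate ⇒ L₀, order ≤ 1·1.
h=h₀': d/dx-closure on L₀ ⇒ L.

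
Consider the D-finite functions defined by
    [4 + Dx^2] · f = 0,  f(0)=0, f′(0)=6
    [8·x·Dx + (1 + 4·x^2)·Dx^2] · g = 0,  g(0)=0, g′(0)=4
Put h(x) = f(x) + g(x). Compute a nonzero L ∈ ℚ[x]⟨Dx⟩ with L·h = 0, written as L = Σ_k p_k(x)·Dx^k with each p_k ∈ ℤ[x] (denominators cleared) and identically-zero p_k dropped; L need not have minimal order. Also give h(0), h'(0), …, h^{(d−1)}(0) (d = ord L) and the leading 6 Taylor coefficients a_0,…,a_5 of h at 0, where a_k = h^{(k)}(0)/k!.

f: a_k = 0, 6, 0, -4, 0, 4/5, …
g: a_k = 0, 4, 0, -16/3, 0, 64/5, …
f+g: L₀ = lclm(L_f,L_g), ord ≤ 2+2.
L = (-352·x + 1792·x^3 + 512·x^5)·Dx + (-4 + 112·x^2 + 576·x^4 + 256·x^6)·Dx^2 + (-88·x + 448·x^3 + 128·x^5)·Dx^3 + (-1 + 28·x^2 + 144·x^4 + 64·x^6)·Dx^4  (order 4).
h: a_k = 0, 10, 0, -28/3, 0, 68/5, …
ICs: h(0) = 0, h′(0) = 10, h′′(0) = 0, h′′′(0) = -56.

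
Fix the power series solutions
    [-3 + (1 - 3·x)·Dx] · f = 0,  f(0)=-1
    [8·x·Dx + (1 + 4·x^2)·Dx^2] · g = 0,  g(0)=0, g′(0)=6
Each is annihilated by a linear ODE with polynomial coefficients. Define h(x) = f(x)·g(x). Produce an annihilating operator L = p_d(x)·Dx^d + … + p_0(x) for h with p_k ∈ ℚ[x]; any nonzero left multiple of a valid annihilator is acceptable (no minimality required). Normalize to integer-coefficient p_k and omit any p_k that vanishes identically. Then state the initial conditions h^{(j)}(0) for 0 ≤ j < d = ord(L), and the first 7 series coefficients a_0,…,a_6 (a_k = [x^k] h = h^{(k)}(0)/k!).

L = 24·x + (6 - 8·x + 48·x^2)·Dx + (-1 + 3·x - 4·x^2 + 12·x^3)·Dx^2  (order 2).
h: a_k = 0, -6, -18, -46, -138, -2166/5, -6498/5, …
ICs: h(0) = 0, h′(0) = -6.

f: a_k = -1, -3, -9, -27, -81, -243, -729, …
g: a_k = 0, 6, 0, -8, 0, 96/5, 0, …
f·g: L₀ = L_f ⊗_s L_g, ord ≤ 1·2.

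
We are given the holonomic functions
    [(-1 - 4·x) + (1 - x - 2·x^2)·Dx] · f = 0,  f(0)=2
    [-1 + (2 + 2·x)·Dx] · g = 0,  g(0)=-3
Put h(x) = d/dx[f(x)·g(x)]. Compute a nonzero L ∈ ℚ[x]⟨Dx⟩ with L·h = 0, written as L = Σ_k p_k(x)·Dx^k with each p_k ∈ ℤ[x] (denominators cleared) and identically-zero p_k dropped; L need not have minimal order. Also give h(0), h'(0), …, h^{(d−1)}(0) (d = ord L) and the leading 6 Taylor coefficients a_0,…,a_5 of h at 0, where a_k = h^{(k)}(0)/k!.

L = (9 + 20·x + 20·x^2) + (-2 - 2·x + 8·x^2 + 8·x^3)·Dx  (order 1).
h: a_k = -9, -81/2, -927/8, -5049/16, -100035/128, -482247/256, …
ICs: h(0) = -9.

f: a_k = 2, 2, 6, 10, 22, 42, …
g: a_k = -3, -3/2, 3/8, -3/16, 15/128, -21/256, …
h₀=f·g: eliminate ⇒ L₀, order ≤ 1·1.
Differentiate: ansatz ord ≤ ord L₀ ⇒ L.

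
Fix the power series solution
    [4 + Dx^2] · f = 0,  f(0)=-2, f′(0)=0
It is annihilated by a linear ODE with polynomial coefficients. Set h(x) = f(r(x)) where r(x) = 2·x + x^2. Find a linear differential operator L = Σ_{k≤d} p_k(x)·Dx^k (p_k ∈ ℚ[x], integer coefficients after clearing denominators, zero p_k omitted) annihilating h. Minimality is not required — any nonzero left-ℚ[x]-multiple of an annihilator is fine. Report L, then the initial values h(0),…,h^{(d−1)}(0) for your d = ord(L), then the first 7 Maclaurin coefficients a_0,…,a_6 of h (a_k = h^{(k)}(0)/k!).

L = (16 + 48·x + 48·x^2 + 16·x^3) - Dx + (1 + x)·Dx^2  (order 2).
h: a_k = -2, 0, 16, 16, -52/3, -128/3, -928/45, …
ICs: h(0) = -2, h′(0) = 0.

f: a_k = -2, 0, 4, 0, -4/3, 0, 8/45, …
h₀=f(r): pull back L_f along r ⇒ L₀.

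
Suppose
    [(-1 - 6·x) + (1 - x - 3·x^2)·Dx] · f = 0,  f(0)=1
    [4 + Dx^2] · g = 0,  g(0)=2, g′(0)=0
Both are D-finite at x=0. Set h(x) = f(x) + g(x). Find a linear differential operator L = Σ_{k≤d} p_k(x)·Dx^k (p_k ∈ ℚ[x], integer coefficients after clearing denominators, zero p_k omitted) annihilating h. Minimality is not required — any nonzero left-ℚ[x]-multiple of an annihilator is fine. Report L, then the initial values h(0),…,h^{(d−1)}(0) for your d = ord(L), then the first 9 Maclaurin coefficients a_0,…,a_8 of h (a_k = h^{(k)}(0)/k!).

L = (92 + 608·x + 512·x^2 + 1104·x^3 + 360·x^4 + 432·x^5) + (-24 + 4·x + 24·x^2 + 80·x^3 + 180·x^4 + 216·x^5 + 216·x^6)·Dx + (23 + 152·x + 128·x^2 + 276·x^3 + 90·x^4 + 108·x^5)·Dx^2 + (-6 + x + 6·x^2 + 20·x^3 + 45·x^4 + 54·x^5 + 54·x^6)·Dx^3  (order 3).
h: a_k = 3, 1, 0, 7, 61/3, 40, 4357/45, 217, 160024/315, …
ICs: h(0) = 3, h′(0) = 1, h′′(0) = 0.

f: a_k = 1, 1, 4, 7, 19, 40, 97, 217, 508, …
g: a_k = 2, 0, -4, 0, 4/3, 0, -8/45, 0, 4/315, …
Sum ⇒ L₀ = lclm(L_f,L_g) in ℚ(x)⟨Dx⟩.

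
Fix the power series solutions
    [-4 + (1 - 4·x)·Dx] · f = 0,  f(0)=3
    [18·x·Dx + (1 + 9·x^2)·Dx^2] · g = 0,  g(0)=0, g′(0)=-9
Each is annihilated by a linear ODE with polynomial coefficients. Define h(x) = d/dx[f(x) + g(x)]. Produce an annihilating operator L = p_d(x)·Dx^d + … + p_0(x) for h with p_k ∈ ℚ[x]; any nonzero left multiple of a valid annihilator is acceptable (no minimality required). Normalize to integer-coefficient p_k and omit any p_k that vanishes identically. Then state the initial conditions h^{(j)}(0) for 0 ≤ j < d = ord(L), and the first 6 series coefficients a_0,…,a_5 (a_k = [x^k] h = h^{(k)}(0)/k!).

f: a_k = 3, 12, 48, 192, 768, 3072, …
g: a_k = 0, -9, 0, 27, 0, -729/5, …
L₀ := lclm(L_f,L_g); ord L₀ ≤ 1+2.
Differentiate: ansatz ord ≤ ord L₀ ⇒ L.
L = (-72 + 1152·x + 1944·x^2) + (57 - 72·x + 765·x^2 + 1944·x^3)·Dx + (-4 + 7·x + 63·x^3 + 324·x^4)·Dx^2  (order 2).
h: a_k = 3, 96, 657, 3072, 14631, 73728, …
ICs: h(0) = 3, h′(0) = 96.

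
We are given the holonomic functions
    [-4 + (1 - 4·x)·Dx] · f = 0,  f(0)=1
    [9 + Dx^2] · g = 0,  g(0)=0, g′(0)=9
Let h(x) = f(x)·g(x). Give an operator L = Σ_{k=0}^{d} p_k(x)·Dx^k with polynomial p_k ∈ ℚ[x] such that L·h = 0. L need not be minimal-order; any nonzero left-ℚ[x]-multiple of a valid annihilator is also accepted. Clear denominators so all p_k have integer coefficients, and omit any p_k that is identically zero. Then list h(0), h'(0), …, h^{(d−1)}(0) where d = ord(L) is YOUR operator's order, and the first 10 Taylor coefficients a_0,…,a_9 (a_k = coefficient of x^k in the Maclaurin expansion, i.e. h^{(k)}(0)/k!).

L = (-9 + 36·x) + 8·Dx + (-1 + 4·x)·Dx^2  (order 2).
h: a_k = 0, 9, 36, 261/2, 522, 83763/40, 83763/10, 18762183/560, 18762183/140, 2401560153/4480, …
ICs: h(0) = 0, h′(0) = 9.

f: a_k = 1, 4, 16, 64, 256, 1024, 4096, 16384, 65536, 262144, …
g: a_k = 0, 9, 0, -27/2, 0, 243/40, 0, -729/560, 0, 729/4480, …
Product ⇒ symmetric product L₀, ord ≤ 2.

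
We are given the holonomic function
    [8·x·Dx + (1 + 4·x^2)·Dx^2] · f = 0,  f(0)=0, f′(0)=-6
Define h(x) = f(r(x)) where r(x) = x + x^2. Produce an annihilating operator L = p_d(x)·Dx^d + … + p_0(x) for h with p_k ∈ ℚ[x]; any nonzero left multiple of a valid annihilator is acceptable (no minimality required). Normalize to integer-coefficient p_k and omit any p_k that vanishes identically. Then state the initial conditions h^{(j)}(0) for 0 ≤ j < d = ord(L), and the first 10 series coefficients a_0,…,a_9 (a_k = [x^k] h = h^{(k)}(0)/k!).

f: a_k = 0, -6, 0, 8, 0, -96/5, 0, 384/7, 0, -512/3, …
L₀ from L_f via x↦r, Dx↦r'^{-1}Dx.
L = (-2 + 8·x + 32·x^2 + 48·x^3 + 24·x^4)·Dx + (1 + 2·x + 4·x^2 + 16·x^3 + 20·x^4 + 8·x^5)·Dx^2  (order 2).
h: a_k = 0, -6, -6, 8, 24, 24/5, -88, -960/7, 192, 2656/3, …
ICs: h(0) = 0, h′(0) = -6.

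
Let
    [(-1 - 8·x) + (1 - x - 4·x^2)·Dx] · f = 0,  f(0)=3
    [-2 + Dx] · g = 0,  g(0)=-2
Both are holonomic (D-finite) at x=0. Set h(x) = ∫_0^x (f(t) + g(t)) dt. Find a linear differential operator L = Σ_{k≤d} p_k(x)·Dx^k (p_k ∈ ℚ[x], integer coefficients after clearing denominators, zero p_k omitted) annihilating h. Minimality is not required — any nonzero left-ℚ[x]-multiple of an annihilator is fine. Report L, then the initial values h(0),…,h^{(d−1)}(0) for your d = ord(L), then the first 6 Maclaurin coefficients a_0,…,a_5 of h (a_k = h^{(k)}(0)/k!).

f: a_k = 3, 3, 15, 27, 87, 195, …
g: a_k = -2, -4, -4, -8/3, -4/3, -8/15, …
L₀ := lclm(L_f,L_g); ord L₀ ≤ 1+1.
h=∫₀ˣh₀: take L = L₀·Dx.
L = (-16 - 20·x - 240·x^2 - 128·x^3)·Dx + (6 + 32·x + 124·x^2 - 32·x^3 - 64·x^4)·Dx^2 + (1 - 11·x - 2·x^2 + 48·x^3 + 32·x^4)·Dx^3  (order 3).
h: a_k = 0, 1, -1/2, 11/3, 73/12, 257/15, …
ICs: h(0) = 0, h′(0) = 1, h′′(0) = -1.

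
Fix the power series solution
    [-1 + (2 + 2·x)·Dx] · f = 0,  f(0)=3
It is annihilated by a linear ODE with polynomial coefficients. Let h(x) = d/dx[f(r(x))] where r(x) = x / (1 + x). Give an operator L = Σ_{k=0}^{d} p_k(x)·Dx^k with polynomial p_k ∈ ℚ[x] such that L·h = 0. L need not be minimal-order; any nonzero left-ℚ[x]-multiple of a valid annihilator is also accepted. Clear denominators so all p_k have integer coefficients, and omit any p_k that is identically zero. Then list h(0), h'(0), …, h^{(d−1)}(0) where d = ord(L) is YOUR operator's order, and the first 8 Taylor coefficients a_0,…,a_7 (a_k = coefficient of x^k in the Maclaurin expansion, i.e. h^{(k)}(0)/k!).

L = (-5 - 8·x) + (-2 - 6·x - 4·x^2)·Dx  (order 1).
h: a_k = 3/2, -15/4, 117/16, -423/32, 5985/256, -21177/512, 151305/2048, -547383/4096, …
ICs: h(0) = 3/2.

f: a_k = 3, 3/2, -3/8, 3/16, -15/128, 21/256, -63/1024, 99/2048, …
h₀=f(r): pull back L_f along r ⇒ L₀.
h=h₀': d/dx-closure on L₀ ⇒ L.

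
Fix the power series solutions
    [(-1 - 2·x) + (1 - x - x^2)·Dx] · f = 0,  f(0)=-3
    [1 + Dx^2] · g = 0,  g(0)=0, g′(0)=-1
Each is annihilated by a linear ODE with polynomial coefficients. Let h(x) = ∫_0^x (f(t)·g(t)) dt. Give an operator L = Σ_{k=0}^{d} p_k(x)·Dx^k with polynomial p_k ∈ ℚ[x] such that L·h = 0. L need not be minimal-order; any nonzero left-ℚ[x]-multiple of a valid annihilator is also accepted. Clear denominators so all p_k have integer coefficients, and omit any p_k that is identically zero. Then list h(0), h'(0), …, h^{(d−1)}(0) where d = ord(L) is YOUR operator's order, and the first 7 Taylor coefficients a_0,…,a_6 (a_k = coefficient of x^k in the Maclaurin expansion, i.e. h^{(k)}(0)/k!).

f: a_k = -3, -3, -6, -9, -15, -24, -39, …
g: a_k = 0, -1, 0, 1/6, 0, -1/120, 0, …
Sym-product of L_f,L_g gives L₀ (≤ ord 2).
h=∫₀ˣh₀: take L = L₀·Dx.
L = (1 + x + x^2)·Dx + (2 + 4·x)·Dx^2 + (-1 + x + x^2)·Dx^3  (order 3).
h: a_k = 0, 0, 3/2, 1, 11/8, 17/10, 187/80, …
ICs: h(0) = 0, h′(0) = 0, h′′(0) = 3.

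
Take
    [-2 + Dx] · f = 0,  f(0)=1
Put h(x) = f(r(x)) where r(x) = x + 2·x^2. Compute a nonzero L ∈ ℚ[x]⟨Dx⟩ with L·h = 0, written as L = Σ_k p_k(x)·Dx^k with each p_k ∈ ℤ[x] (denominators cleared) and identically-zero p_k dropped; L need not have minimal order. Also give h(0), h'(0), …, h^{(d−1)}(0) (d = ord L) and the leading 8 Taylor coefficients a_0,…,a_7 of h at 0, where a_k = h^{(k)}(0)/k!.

f: a_k = 1, 2, 2, 4/3, 2/3, 4/15, 4/45, 8/315, …
f∘r: x↦r, Dx↦Dx/r' in L_f ⇒ L₀.
L = (-2 - 8·x) + Dx  (order 1).
h: a_k = 1, 2, 6, 28/3, 50/3, 108/5, 1324/45, 10424/315, …
ICs: h(0) = 1.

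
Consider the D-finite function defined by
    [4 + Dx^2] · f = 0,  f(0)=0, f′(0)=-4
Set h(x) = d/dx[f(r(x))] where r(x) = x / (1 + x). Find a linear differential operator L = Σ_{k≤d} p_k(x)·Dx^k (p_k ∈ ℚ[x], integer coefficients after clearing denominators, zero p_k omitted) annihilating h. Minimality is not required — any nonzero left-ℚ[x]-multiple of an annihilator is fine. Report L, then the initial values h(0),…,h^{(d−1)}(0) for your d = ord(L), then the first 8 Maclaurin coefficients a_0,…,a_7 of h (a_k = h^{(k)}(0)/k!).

L = (10 + 12·x + 6·x^2) + (6 + 18·x + 18·x^2 + 6·x^3)·Dx + (1 + 4·x + 6·x^2 + 4·x^3 + x^4)·Dx^2  (order 2).
h: a_k = -4, 8, -4, -16, 172/3, -120, 8836/45, -12128/45, …
ICs: h(0) = -4, h′(0) = 8.

f: a_k = 0, -4, 0, 8/3, 0, -8/15, 0, 16/315, …
f∘r: x↦r, Dx↦Dx/r' in L_f ⇒ L₀.
Differentiate: ansatz ord ≤ ord L₀ ⇒ L.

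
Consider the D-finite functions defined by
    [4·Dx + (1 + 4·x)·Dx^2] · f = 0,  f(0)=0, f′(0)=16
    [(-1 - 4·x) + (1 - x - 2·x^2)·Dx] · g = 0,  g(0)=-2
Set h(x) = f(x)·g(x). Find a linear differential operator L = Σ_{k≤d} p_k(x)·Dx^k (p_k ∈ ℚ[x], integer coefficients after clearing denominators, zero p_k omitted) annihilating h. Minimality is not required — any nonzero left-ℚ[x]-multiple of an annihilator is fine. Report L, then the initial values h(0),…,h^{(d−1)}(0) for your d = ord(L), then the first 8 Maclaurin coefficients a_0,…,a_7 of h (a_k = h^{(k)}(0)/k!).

f: a_k = 0, 16, -32, 256/3, -256, 4096/5, -8192/3, 65536/7, …
g: a_k = -2, -2, -6, -10, -22, -42, -86, -170, …
L₀ := L_f ⊗_s L_g (sym. prod.), ord ≤ 2.
L = (8 + 32·x) + (-2 + 20·x + 40·x^2)·Dx + (-1 - 3·x + 6·x^2 + 8·x^3)·Dx^2  (order 2).
h: a_k = 0, -32, 32, -608/3, 1120/3, -8352/5, 22688/5, -613472/35, …
ICs: h(0) = 0, h′(0) = -32.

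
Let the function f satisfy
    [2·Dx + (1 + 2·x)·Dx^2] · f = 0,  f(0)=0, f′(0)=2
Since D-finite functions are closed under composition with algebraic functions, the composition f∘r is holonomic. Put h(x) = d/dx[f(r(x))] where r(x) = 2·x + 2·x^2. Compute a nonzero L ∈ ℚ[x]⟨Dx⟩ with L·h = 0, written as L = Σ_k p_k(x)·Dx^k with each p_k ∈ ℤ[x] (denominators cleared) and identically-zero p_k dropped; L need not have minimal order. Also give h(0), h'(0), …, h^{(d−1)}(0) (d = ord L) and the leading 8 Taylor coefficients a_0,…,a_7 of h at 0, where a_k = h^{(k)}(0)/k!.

L = 2 + (1 + 2·x)·Dx  (order 1).
h: a_k = 4, -8, 16, -32, 64, -128, 256, -512, …
ICs: h(0) = 4.

f: a_k = 0, 2, -2, 8/3, -4, 32/5, -32/3, 128/7, …
f∘r: x↦r, Dx↦Dx/r' in L_f ⇒ L₀.
Derive L from L₀ (diff closure).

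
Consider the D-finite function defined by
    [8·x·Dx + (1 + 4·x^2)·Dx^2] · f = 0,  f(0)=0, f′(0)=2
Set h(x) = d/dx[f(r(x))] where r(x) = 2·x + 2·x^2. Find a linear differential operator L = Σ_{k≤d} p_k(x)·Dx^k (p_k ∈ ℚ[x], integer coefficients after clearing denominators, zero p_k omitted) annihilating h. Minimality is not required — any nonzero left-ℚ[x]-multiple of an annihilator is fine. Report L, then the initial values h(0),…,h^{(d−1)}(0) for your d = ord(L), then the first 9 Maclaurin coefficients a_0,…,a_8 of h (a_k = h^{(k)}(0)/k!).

f: a_k = 0, 2, 0, -8/3, 0, 32/5, 0, -128/7, 0, …
f∘r: x↦r, Dx↦Dx/r' in L_f ⇒ L₀.
h=h₀': d/dx-closure on L₀ ⇒ L.
L = (-2 + 32·x + 128·x^2 + 192·x^3 + 96·x^4) + (1 + 2·x + 16·x^2 + 64·x^3 + 80·x^4 + 32·x^5)·Dx  (order 1).
h: a_k = 4, 8, -64, -256, 704, 6016, -2048, -114688, -171008, …
ICs: h(0) = 4.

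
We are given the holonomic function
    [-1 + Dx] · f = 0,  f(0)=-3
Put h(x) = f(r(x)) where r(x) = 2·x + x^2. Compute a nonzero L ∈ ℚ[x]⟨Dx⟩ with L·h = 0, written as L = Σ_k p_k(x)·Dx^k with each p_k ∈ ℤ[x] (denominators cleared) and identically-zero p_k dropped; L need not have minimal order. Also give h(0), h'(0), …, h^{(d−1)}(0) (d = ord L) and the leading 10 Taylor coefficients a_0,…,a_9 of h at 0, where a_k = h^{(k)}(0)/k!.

L = (-2 - 2·x) + Dx  (order 1).
h: a_k = -3, -6, -9, -10, -19/2, -39/5, -173/30, -407/105, -135/56, -5281/3780, …
ICs: h(0) = -3.

f: a_k = -3, -3, -3/2, -1/2, -1/8, -1/40, -1/240, -1/1680, -1/13440, -1/120960, …
L₀ from L_f via x↦r, Dx↦r'^{-1}Dx.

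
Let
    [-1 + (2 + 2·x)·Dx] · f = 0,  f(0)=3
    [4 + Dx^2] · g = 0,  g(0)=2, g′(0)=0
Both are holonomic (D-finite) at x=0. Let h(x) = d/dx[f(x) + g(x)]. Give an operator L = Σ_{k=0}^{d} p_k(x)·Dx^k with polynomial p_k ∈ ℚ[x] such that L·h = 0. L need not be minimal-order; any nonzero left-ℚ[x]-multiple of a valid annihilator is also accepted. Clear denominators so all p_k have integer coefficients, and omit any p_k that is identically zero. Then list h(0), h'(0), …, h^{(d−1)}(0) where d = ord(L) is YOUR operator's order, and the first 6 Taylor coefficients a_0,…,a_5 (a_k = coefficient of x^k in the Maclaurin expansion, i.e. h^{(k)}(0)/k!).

f: a_k = 3, 3/2, -3/8, 3/16, -15/128, 21/256, …
g: a_k = 2, 0, -4, 0, 4/3, 0, …
h₀=f+g: left-lcm gives L₀, ord ≤ 3.
Differentiate: ansatz ord ≤ ord L₀ ⇒ L.
L = (-124 - 128·x - 64·x^2) + (-152 - 408·x - 384·x^2 - 128·x^3)·Dx + (-31 - 32·x - 16·x^2)·Dx^2 + (-38 - 102·x - 96·x^2 - 32·x^3)·Dx^3  (order 3).
h: a_k = 3/2, -35/4, 9/16, 467/96, 105/256, -11027/7680, …
ICs: h(0) = 3/2, h′(0) = -35/4, h′′(0) = 9/8.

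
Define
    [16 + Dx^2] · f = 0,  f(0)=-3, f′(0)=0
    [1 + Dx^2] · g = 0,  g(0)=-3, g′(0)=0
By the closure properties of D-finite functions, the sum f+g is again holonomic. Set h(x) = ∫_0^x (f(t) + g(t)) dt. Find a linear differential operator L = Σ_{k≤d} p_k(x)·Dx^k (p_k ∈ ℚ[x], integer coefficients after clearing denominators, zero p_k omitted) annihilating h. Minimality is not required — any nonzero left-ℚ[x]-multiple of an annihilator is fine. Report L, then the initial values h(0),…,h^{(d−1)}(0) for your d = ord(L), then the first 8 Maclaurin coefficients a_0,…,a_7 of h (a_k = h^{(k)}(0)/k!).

L = 16·Dx + 17·Dx^3 + Dx^5  (order 5).
h: a_k = 0, -6, 0, 17/2, 0, -257/40, 0, 4097/1680, …
ICs: h(0) = 0, h′(0) = -6, h′′(0) = 0, h′′′(0) = 51, h′′′′(0) = 0.

f: a_k = -3, 0, 24, 0, -32, 0, 256/15, 0, …
g: a_k = -3, 0, 3/2, 0, -1/8, 0, 1/240, 0, …
h₀=f+g: left-lcm gives L₀, ord ≤ 4.
∫: right-multiply L₀ by Dx.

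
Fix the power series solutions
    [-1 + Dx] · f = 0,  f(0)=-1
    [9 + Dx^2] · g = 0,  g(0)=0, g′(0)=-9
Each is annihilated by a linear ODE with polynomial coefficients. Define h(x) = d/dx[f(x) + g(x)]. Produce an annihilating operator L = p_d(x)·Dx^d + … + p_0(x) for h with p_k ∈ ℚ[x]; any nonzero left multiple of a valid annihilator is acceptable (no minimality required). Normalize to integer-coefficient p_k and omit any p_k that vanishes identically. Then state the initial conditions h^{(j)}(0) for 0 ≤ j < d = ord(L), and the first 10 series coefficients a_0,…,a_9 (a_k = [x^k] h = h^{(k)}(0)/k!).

L = 9 - 9·Dx + Dx^2 - Dx^3  (order 3).
h: a_k = -10, -1, 40, -1/6, -365/12, -1/120, 82/9, -1/5040, -5905/4032, -1/362880, …
ICs: h(0) = -10, h′(0) = -1, h′′(0) = 80.

f: a_k = -1, -1, -1/2, -1/6, -1/24, -1/120, -1/720, -1/5040, -1/40320, -1/362880, …
g: a_k = 0, -9, 0, 27/2, 0, -243/40, 0, 729/560, 0, -729/4480, …
Sum ⇒ L₀ = lclm(L_f,L_g) in ℚ(x)⟨Dx⟩.
Differentiate: ansatz ord ≤ ord L₀ ⇒ L.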